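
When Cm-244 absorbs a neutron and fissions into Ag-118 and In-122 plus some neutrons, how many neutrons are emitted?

Conserve mass number: 245 = 118 + 122 + k, so k = 245 − 240 = 5.
Check atomic number: 96 = 47 + 49 + 0 = 96. ✓

5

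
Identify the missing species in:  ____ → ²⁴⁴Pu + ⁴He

Conserve mass number: A = 244 + 4, so A = 248.
Conserve atomic number: Z = 94 + 2, so Z = 96.
Z = 96 is curium, so the species is ²⁴⁸Cm.

Cm-248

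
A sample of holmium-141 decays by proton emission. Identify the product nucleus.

Proton emission: mass number changes by -1, atomic number by -1.
A: 141 − 1 = 140; Z: 67 − 1 = 66.
Z = 66 is dysprosium, so the daughter is dysprosium-140.

Dy-140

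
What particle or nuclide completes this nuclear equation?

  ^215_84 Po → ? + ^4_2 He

Conserve mass number: 215 = A + 4, so A = 211.
Conserve atomic number: 84 = Z + 2, so Z = 82.
Z = 82 is lead, so the species is ^211_82 Pb.

Pb-211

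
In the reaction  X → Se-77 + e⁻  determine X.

As-77

Conserve mass number: A = 77 + 0, so A = 77.
Conserve atomic number: Z = 34 − 1, so Z = 33.
Z = 33 is arsenic, so the species is As-77.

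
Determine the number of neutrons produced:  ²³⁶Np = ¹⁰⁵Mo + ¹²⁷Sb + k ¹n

Conserve mass number: 236 = 105 + 127 + k, so k = 236 − 232 = 4.
Check atomic number: 93 = 42 + 51 + 0 = 93. ✓

4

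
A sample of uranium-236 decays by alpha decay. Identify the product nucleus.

Alpha decay: mass number changes by -4, atomic number by -2.
A: 236 − 4 = 232; Z: 92 − 2 = 90.
Z = 90 is thorium, so the daughter is thorium-232.

Th-232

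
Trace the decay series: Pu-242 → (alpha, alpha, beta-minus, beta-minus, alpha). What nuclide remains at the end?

Th-230

Start: (A, Z) = (242, 94).
After α: (238, 92).
After α: (234, 90).
After β⁻: (234, 91).
After β⁻: (234, 92).
After α: (230, 90).
Z = 90 is thorium.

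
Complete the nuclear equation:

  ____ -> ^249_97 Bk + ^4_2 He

Conserve mass number: A = 249 + 4, so A = 253.
Conserve atomic number: Z = 97 + 2, so Z = 99.
Z = 99 is einsteinium, so the species is ^253_99 Es.

Es-253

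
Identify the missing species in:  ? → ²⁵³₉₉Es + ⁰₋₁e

Cf-253

Conserve mass number: A = 253 + 0, so A = 253.
Conserve atomic number: Z = 99 − 1, so Z = 98.
Z = 98 is californium, so the species is ²⁵³₉₈Cf.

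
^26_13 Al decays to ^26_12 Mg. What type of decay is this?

ΔA = 26 − 26 = 0; ΔZ = 12 − 13 = -1.
A is unchanged and Z drops by 1 — a proton has become a neutron (β⁺ emission or electron capture).

beta-plus decay or electron capture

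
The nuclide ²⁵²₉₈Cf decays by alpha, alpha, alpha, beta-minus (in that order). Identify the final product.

Start: (A, Z) = (252, 98).
After α: (248, 96).
After α: (244, 94).
After α: (240, 92).
After β⁻: (240, 93).
Z = 93 is neptunium.

Np-240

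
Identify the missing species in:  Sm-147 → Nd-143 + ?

alpha particle

Conserve mass number: 147 = 143 + A, so A = 4.
Conserve atomic number: 62 = 60 + Z, so Z = 2.
A = 4 and Z = 2 is He-4 — an alpha particle.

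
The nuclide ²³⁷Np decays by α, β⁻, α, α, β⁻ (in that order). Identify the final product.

Ac-225

Start: (A, Z) = (237, 93).
After α: (233, 91).
After β⁻: (233, 92).
After α: (229, 90).
After α: (225, 88).
After β⁻: (225, 89).
Z = 89 is actinium.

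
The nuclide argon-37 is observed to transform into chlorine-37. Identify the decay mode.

beta-plus decay or electron capture

ΔA = 37 − 37 = 0; ΔZ = 17 − 18 = -1.
A is unchanged and Z drops by 1 — a proton has become a neutron (β⁺ emission or electron capture).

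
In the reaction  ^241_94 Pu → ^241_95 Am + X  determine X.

beta-minus particle

Conserve mass number: 241 = 241 + A, so A = 0.
Conserve atomic number: 94 = 95 + Z, so Z = -1.
A = 0 and Z = -1 is ^0_-1 e — a beta-minus particle.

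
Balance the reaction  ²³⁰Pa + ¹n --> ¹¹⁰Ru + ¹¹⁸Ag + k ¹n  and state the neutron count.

Conserve mass number: 231 = 110 + 118 + k, so k = 231 − 228 = 3.
Check atomic number: 91 = 44 + 47 + 0 = 91. ✓

3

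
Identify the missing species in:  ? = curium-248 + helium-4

Conserve mass number: A = 248 + 4, so A = 252.
Conserve atomic number: Z = 96 + 2, so Z = 98.
Z = 98 is californium, so the species is californium-252.

Cf-252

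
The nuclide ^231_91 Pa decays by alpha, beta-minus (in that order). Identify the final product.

Start: (A, Z) = (231, 91).
After α: (227, 89).
After β⁻: (227, 90).
Z = 90 is thorium.

Th-227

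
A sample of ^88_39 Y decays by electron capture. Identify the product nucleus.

Sr-88

Electron capture: mass number changes by +0, atomic number by -1.
A: 88 = 88; Z: 39 − 1 = 38.
Z = 38 is strontium, so the daughter is ^88_38 Sr.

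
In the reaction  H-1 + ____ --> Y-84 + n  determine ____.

Sr-84

Conserve mass number: 1 + A = 84 + 1, so A = 84.
Conserve atomic number: 1 + Z = 39 + 0, so Z = 38.
Z = 38 is strontium, so the species is Sr-84.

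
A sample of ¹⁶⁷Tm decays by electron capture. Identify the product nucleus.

Electron capture: mass number changes by +0, atomic number by -1.
A: 167 = 167; Z: 69 − 1 = 68.
Z = 68 is erbium, so the daughter is ¹⁶⁷Er.

Er-167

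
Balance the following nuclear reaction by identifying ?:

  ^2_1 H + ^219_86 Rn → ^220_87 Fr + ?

Conserve mass number: 2 + 219 = 220 + A, so A = 1.
Conserve atomic number: 1 + 86 = 87 + Z, so Z = 0.
A = 1 and Z = 0 is ^1_0 n — a neutron.

neutron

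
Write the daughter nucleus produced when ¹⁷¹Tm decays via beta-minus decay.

Beta-minus decay: mass number changes by +0, atomic number by +1.
A: 171 = 171; Z: 69 + 1 = 70.
Z = 70 is ytterbium, so the daughter is ¹⁷¹Yb.

Yb-171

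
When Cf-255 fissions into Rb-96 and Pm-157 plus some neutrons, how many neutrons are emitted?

Conserve mass number: 255 = 96 + 157 + k, so k = 255 − 253 = 2.
Check atomic number: 98 = 37 + 61 + 0 = 98. ✓

2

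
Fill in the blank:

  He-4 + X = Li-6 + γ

Conserve mass number: 4 + A = 6 + 0, so A = 2.
Conserve atomic number: 2 + Z = 3 + 0, so Z = 1.
A = 2 and Z = 1 is H-2 — a deuteron.

deuteron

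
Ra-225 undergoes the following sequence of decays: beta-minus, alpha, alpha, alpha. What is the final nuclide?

Start: (A, Z) = (225, 88).
After β⁻: (225, 89).
After α: (221, 87).
After α: (217, 85).
After α: (213, 83).
Z = 83 is bismuth.

Bi-213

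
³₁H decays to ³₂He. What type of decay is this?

ΔA = 3 − 3 = 0; ΔZ = 2 − 1 = +1.
A is unchanged and Z rises by 1 — a neutron has become a proton (β⁻ decay).

beta-minus decay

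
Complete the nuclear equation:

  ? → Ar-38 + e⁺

Conserve mass number: A = 38 + 0, so A = 38.
Conserve atomic number: Z = 18 + 1, so Z = 19.
Z = 19 is potassium, so the species is K-38.

K-38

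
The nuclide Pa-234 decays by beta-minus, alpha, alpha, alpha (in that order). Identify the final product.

Start: (A, Z) = (234, 91).
After β⁻: (234, 92).
After α: (230, 90).
After α: (226, 88).
After α: (222, 86).
Z = 86 is radon.

Rn-222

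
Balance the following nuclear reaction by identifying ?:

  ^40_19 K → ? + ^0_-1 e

Conserve mass number: 40 = A + 0, so A = 40.
Conserve atomic number: 19 = Z − 1, so Z = 20.
Z = 20 is calcium, so the species is ^40_20 Ca.

Ca-40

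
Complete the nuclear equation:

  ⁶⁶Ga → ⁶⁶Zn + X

positron

Conserve mass number: 66 = 66 + A, so A = 0.
Conserve atomic number: 31 = 30 + Z, so Z = 1.
A = 0 and Z = 1 is e⁺ — a positron.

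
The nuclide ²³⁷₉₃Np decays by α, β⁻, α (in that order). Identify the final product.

Th-229

Start: (A, Z) = (237, 93).
After α: (233, 91).
After β⁻: (233, 92).
After α: (229, 90).
Z = 90 is thorium.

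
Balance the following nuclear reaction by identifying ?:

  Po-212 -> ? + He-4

Conserve mass number: 212 = A + 4, so A = 208.
Conserve atomic number: 84 = Z + 2, so Z = 82.
Z = 82 is lead, so the species is Pb-208.

Pb-208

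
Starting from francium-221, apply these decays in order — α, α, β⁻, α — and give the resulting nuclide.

Pb-209

Start: (A, Z) = (221, 87).
After α: (217, 85).
After α: (213, 83).
After β⁻: (213, 84).
After α: (209, 82).
Z = 82 is lead.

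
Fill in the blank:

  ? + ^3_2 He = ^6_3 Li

triton

Conserve mass number: A + 3 = 6, so A = 3.
Conserve atomic number: Z + 2 = 3, so Z = 1.
A = 3 and Z = 1 is ^3_1 H — a triton.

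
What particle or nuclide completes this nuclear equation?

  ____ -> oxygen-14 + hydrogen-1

Conserve mass number: A = 14 + 1, so A = 15.
Conserve atomic number: Z = 8 + 1, so Z = 9.
Z = 9 is fluorine, so the species is fluorine-15.

F-15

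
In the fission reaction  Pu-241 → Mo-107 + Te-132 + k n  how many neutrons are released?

Conserve mass number: 241 = 107 + 132 + k, so k = 241 − 239 = 2.
Check atomic number: 94 = 42 + 52 + 0 = 94. ✓

2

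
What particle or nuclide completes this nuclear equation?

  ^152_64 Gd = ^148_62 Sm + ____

alpha particle

Conserve mass number: 152 = 148 + A, so A = 4.
Conserve atomic number: 64 = 62 + Z, so Z = 2.
A = 4 and Z = 2 is ^4_2 He — an alpha particle.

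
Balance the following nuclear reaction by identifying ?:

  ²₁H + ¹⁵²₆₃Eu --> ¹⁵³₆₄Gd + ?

neutron

Conserve mass number: 2 + 152 = 153 + A, so A = 1.
Conserve atomic number: 1 + 63 = 64 + Z, so Z = 0.
A = 1 and Z = 0 is ¹₀n — a neutron.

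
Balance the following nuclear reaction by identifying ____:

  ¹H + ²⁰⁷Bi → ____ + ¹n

Po-207

Conserve mass number: 1 + 207 = A + 1, so A = 207.
Conserve atomic number: 1 + 83 = Z + 0, so Z = 84.
Z = 84 is polonium, so the species is ²⁰⁷Po.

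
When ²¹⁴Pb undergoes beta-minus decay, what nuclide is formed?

Bi-214

Beta-minus decay: mass number changes by +0, atomic number by +1.
A: 214 = 214; Z: 82 + 1 = 83.
Z = 83 is bismuth, so the daughter is ²¹⁴Bi.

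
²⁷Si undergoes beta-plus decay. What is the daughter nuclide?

Beta-plus decay: mass number changes by +0, atomic number by -1.
A: 27 = 27; Z: 14 − 1 = 13.
Z = 13 is aluminium, so the daughter is ²⁷Al.

Al-27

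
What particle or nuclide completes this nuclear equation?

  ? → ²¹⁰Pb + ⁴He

Conserve mass number: A = 210 + 4, so A = 214.
Conserve atomic number: Z = 82 + 2, so Z = 84.
Z = 84 is polonium, so the species is ²¹⁴Po.

Po-214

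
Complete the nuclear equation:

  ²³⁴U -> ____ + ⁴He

Th-230

Conserve mass number: 234 = A + 4, so A = 230.
Conserve atomic number: 92 = Z + 2, so Z = 90.
Z = 90 is thorium, so the species is ²³⁰Th.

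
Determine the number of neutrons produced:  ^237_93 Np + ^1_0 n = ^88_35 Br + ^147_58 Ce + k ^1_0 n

3

Conserve mass number: 238 = 88 + 147 + k, so k = 238 − 235 = 3.
Check atomic number: 93 = 35 + 58 + 0 = 93. ✓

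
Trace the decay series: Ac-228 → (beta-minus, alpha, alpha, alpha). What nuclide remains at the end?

Start: (A, Z) = (228, 89).
After β⁻: (228, 90).
After α: (224, 88).
After α: (220, 86).
After α: (216, 84).
Z = 84 is polonium.

Po-216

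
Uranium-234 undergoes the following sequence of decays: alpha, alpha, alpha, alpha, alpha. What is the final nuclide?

Pb-214

Start: (A, Z) = (234, 92).
After α: (230, 90).
After α: (226, 88).
After α: (222, 86).
After α: (218, 84).
After α: (214, 82).
Z = 82 is lead.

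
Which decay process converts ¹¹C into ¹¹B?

beta-plus decay or electron capture

ΔA = 11 − 11 = 0; ΔZ = 5 − 6 = -1.
A is unchanged and Z drops by 1 — a proton has become a neutron (β⁺ emission or electron capture).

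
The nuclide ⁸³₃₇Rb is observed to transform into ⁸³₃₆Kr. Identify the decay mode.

ΔA = 83 − 83 = 0; ΔZ = 36 − 37 = -1.
A is unchanged and Z drops by 1 — a proton has become a neutron (β⁺ emission or electron capture).

beta-plus decay or electron capture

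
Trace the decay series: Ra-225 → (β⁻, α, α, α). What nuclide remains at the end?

Start: (A, Z) = (225, 88).
After β⁻: (225, 89).
After α: (221, 87).
After α: (217, 85).
After α: (213, 83).
Z = 83 is bismuth.

Bi-213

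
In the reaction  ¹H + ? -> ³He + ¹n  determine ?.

Conserve mass number: 1 + A = 3 + 1, so A = 3.
Conserve atomic number: 1 + Z = 2 + 0, so Z = 1.
A = 3 and Z = 1 is ³H — a triton.

triton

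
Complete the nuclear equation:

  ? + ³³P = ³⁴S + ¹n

Conserve mass number: A + 33 = 34 + 1, so A = 2.
Conserve atomic number: Z + 15 = 16 + 0, so Z = 1.
A = 2 and Z = 1 is ²H — a deuteron.

deuteron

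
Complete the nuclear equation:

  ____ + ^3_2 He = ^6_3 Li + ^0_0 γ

Conserve mass number: A + 3 = 6 + 0, so A = 3.
Conserve atomic number: Z + 2 = 3 + 0, so Z = 1.
A = 3 and Z = 1 is ^3_1 H — a triton.

triton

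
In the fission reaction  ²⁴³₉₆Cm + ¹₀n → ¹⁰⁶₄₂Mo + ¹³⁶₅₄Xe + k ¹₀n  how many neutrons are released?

2

Conserve mass number: 244 = 106 + 136 + k, so k = 244 − 242 = 2.
Check atomic number: 96 = 42 + 54 + 0 = 96. ✓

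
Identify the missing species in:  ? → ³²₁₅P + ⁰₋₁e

Conserve mass number: A = 32 + 0, so A = 32.
Conserve atomic number: Z = 15 − 1, so Z = 14.
Z = 14 is silicon, so the species is ³²₁₄Si.

Si-32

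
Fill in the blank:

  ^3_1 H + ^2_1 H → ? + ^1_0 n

He-4

Conserve mass number: 3 + 2 = A + 1, so A = 4.
Conserve atomic number: 1 + 1 = Z + 0, so Z = 2.
A = 4 and Z = 2 is ^4_2 He — an alpha particle.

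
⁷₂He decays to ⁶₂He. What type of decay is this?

ΔA = 6 − 7 = -1; ΔZ = 2 − 2 = +0.
A drops by 1 with Z unchanged — a neutron was emitted.

neutron emission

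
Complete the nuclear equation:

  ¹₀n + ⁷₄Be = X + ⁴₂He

Conserve mass number: 1 + 7 = A + 4, so A = 4.
Conserve atomic number: 0 + 4 = Z + 2, so Z = 2.
A = 4 and Z = 2 is ⁴₂He — an alpha particle.

He-4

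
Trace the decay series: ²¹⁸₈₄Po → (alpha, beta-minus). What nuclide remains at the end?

Bi-214

Start: (A, Z) = (218, 84).
After α: (214, 82).
After β⁻: (214, 83).
Z = 83 is bismuth.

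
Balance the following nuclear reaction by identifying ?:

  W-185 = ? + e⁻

Re-185

Conserve mass number: 185 = A + 0, so A = 185.
Conserve atomic number: 74 = Z − 1, so Z = 75.
Z = 75 is rhenium, so the species is Re-185.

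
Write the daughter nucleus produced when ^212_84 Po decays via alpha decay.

Pb-208

Alpha decay: mass number changes by -4, atomic number by -2.
A: 212 − 4 = 208; Z: 84 − 2 = 82.
Z = 82 is lead, so the daughter is ^208_82 Pb.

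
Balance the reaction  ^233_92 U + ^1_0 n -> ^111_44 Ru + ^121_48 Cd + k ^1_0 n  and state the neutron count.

Conserve mass number: 234 = 111 + 121 + k, so k = 234 − 232 = 2.
Check atomic number: 92 = 44 + 48 + 0 = 92. ✓

2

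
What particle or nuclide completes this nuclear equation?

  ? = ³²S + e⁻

P-32

Conserve mass number: A = 32 + 0, so A = 32.
Conserve atomic number: Z = 16 − 1, so Z = 15.
Z = 15 is phosphorus, so the species is ³²P.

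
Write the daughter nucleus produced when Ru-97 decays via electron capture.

Electron capture: mass number changes by +0, atomic number by -1.
A: 97 = 97; Z: 44 − 1 = 43.
Z = 43 is technetium, so the daughter is Tc-97.

Tc-97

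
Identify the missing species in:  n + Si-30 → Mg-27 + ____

Conserve mass number: 1 + 30 = 27 + A, so A = 4.
Conserve atomic number: 0 + 14 = 12 + Z, so Z = 2.
A = 4 and Z = 2 is He-4 — an alpha particle.

alpha particle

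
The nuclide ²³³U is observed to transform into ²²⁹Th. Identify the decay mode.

ΔA = 229 − 233 = -4; ΔZ = 90 − 92 = -2.
A drops by 4 and Z drops by 2 — the signature of alpha emission.

alpha decay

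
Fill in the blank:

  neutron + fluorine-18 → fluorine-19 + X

Conserve mass number: 1 + 18 = 19 + A, so A = 0.
Conserve atomic number: 0 + 9 = 9 + Z, so Z = 0.
A = 0 and Z = 0 is γ — a gamma ray.

gamma ray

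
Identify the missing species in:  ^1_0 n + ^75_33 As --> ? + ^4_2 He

Ga-72

Conserve mass number: 1 + 75 = A + 4, so A = 72.
Conserve atomic number: 0 + 33 = Z + 2, so Z = 31.
Z = 31 is gallium, so the species is ^72_31 Ga.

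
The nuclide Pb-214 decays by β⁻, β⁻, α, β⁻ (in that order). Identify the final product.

Start: (A, Z) = (214, 82).
After β⁻: (214, 83).
After β⁻: (214, 84).
After α: (210, 82).
After β⁻: (210, 83).
Z = 83 is bismuth.

Bi-210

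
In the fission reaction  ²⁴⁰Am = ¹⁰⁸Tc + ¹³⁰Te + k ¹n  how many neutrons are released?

2

Conserve mass number: 240 = 108 + 130 + k, so k = 240 − 238 = 2.
Check atomic number: 95 = 43 + 52 + 0 = 95. ✓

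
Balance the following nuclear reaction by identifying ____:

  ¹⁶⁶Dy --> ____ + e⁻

Conserve mass number: 166 = A + 0, so A = 166.
Conserve atomic number: 66 = Z − 1, so Z = 67.
Z = 67 is holmium, so the species is ¹⁶⁶Ho.

Ho-166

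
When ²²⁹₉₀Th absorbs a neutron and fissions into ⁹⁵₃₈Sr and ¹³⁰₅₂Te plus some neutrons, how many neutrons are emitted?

Conserve mass number: 230 = 95 + 130 + k, so k = 230 − 225 = 5.
Check atomic number: 90 = 38 + 52 + 0 = 90. ✓

5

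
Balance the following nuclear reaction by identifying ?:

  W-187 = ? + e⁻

Conserve mass number: 187 = A + 0, so A = 187.
Conserve atomic number: 74 = Z − 1, so Z = 75.
Z = 75 is rhenium, so the species is Re-187.

Re-187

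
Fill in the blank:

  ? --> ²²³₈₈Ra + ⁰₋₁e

Conserve mass number: A = 223 + 0, so A = 223.
Conserve atomic number: Z = 88 − 1, so Z = 87.
Z = 87 is francium, so the species is ²²³₈₇Fr.

Fr-223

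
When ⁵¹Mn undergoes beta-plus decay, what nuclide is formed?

Beta-plus decay: mass number changes by +0, atomic number by -1.
A: 51 = 51; Z: 25 − 1 = 24.
Z = 24 is chromium, so the daughter is ⁵¹Cr.

Cr-51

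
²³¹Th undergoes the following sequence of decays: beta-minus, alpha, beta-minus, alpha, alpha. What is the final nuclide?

Rn-219

Start: (A, Z) = (231, 90).
After β⁻: (231, 91).
After α: (227, 89).
After β⁻: (227, 90).
After α: (223, 88).
After α: (219, 86).
Z = 86 is radon.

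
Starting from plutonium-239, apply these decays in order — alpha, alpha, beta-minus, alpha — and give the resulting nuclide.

Ac-227

Start: (A, Z) = (239, 94).
After α: (235, 92).
After α: (231, 90).
After β⁻: (231, 91).
After α: (227, 89).
Z = 89 is actinium.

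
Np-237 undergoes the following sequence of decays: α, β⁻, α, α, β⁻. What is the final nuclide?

Start: (A, Z) = (237, 93).
After α: (233, 91).
After β⁻: (233, 92).
After α: (229, 90).
After α: (225, 88).
After β⁻: (225, 89).
Z = 89 is actinium.

Ac-225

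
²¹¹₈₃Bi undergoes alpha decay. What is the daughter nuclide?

Tl-207

Alpha decay: mass number changes by -4, atomic number by -2.
A: 211 − 4 = 207; Z: 83 − 2 = 81.
Z = 81 is thallium, so the daughter is ²⁰⁷₈₁Tl.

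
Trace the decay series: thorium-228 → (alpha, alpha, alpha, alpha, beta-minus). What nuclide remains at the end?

Bi-212

Start: (A, Z) = (228, 90).
After α: (224, 88).
After α: (220, 86).
After α: (216, 84).
After α: (212, 82).
After β⁻: (212, 83).
Z = 83 is bismuth.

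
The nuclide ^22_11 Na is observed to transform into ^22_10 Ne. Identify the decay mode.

ΔA = 22 − 22 = 0; ΔZ = 10 − 11 = -1.
A is unchanged and Z drops by 1 — a proton has become a neutron (β⁺ emission or electron capture).

beta-plus decay or electron capture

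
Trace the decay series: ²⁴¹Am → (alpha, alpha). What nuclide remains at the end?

Pa-233

Start: (A, Z) = (241, 95).
After α: (237, 93).
After α: (233, 91).
Z = 91 is protactinium.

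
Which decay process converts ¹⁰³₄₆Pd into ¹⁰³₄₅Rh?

beta-plus decay or electron capture

ΔA = 103 − 103 = 0; ΔZ = 45 − 46 = -1.
A is unchanged and Z drops by 1 — a proton has become a neutron (β⁺ emission or electron capture).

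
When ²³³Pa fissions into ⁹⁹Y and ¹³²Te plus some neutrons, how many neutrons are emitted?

2

Conserve mass number: 233 = 99 + 132 + k, so k = 233 − 231 = 2.
Check atomic number: 91 = 39 + 52 + 0 = 91. ✓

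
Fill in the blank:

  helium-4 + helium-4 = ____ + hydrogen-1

Conserve mass number: 4 + 4 = A + 1, so A = 7.
Conserve atomic number: 2 + 2 = Z + 1, so Z = 3.
Z = 3 is lithium, so the species is lithium-7.

Li-7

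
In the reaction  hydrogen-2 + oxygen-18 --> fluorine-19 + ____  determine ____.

Conserve mass number: 2 + 18 = 19 + A, so A = 1.
Conserve atomic number: 1 + 8 = 9 + Z, so Z = 0.
A = 1 and Z = 0 is neutron — a neutron.

neutron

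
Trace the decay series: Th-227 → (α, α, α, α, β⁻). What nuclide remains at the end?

Bi-211

Start: (A, Z) = (227, 90).
After α: (223, 88).
After α: (219, 86).
After α: (215, 84).
After α: (211, 82).
After β⁻: (211, 83).
Z = 83 is bismuth.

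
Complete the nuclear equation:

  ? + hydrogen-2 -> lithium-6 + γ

Conserve mass number: A + 2 = 6 + 0, so A = 4.
Conserve atomic number: Z + 1 = 3 + 0, so Z = 2.
A = 4 and Z = 2 is helium-4 — an alpha particle.

alpha particle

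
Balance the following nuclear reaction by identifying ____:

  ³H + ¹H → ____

He-4

Conserve mass number: 3 + 1 = A, so A = 4.
Conserve atomic number: 1 + 1 = Z, so Z = 2.
A = 4 and Z = 2 is ⁴He — an alpha particle.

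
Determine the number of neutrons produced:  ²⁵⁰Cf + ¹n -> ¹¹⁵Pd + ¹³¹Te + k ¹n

5

Conserve mass number: 251 = 115 + 131 + k, so k = 251 − 246 = 5.
Check atomic number: 98 = 46 + 52 + 0 = 98. ✓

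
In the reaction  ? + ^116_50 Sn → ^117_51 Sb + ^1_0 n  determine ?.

Conserve mass number: A + 116 = 117 + 1, so A = 2.
Conserve atomic number: Z + 50 = 51 + 0, so Z = 1.
A = 2 and Z = 1 is ^2_1 H — a deuteron.

deuteron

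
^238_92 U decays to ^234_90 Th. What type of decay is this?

ΔA = 234 − 238 = -4; ΔZ = 90 − 92 = -2.
A drops by 4 and Z drops by 2 — the signature of alpha emission.

alpha decay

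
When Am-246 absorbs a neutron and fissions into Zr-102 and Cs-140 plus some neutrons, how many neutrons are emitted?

Conserve mass number: 247 = 102 + 140 + k, so k = 247 − 242 = 5.
Check atomic number: 95 = 40 + 55 + 0 = 95. ✓

5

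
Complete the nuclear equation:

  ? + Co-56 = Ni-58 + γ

deuteron

Conserve mass number: A + 56 = 58 + 0, so A = 2.
Conserve atomic number: Z + 27 = 28 + 0, so Z = 1.
A = 2 and Z = 1 is H-2 — a deuteron.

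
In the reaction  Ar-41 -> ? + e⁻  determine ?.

K-41

Conserve mass number: 41 = A + 0, so A = 41.
Conserve atomic number: 18 = Z − 1, so Z = 19.
Z = 19 is potassium, so the species is K-41.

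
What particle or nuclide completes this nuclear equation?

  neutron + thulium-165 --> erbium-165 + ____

Conserve mass number: 1 + 165 = 165 + A, so A = 1.
Conserve atomic number: 0 + 69 = 68 + Z, so Z = 1.
A = 1 and Z = 1 is hydrogen-1 — a proton.

proton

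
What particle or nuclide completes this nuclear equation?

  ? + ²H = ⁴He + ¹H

He-3

Conserve mass number: A + 2 = 4 + 1, so A = 3.
Conserve atomic number: Z + 1 = 2 + 1, so Z = 2.
Z = 2 is helium, so the species is ³He.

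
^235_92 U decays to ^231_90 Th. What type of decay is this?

ΔA = 231 − 235 = -4; ΔZ = 90 − 92 = -2.
A drops by 4 and Z drops by 2 — the signature of alpha emission.

alpha decay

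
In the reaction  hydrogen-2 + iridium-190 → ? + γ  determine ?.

Pt-192

Conserve mass number: 2 + 190 = A + 0, so A = 192.
Conserve atomic number: 1 + 77 = Z + 0, so Z = 78.
Z = 78 is platinum, so the species is platinum-192.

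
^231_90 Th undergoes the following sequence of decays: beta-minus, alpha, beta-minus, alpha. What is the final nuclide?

Ra-223

Start: (A, Z) = (231, 90).
After β⁻: (231, 91).
After α: (227, 89).
After β⁻: (227, 90).
After α: (223, 88).
Z = 88 is radium.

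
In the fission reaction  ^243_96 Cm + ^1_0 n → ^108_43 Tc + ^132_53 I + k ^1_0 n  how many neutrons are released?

4

Conserve mass number: 244 = 108 + 132 + k, so k = 244 − 240 = 4.
Check atomic number: 96 = 43 + 53 + 0 = 96. ✓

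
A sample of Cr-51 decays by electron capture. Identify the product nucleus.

Electron capture: mass number changes by +0, atomic number by -1.
A: 51 = 51; Z: 24 − 1 = 23.
Z = 23 is vanadium, so the daughter is V-51.

V-51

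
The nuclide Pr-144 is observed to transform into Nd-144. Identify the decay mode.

beta-minus decay

ΔA = 144 − 144 = 0; ΔZ = 60 − 59 = +1.
A is unchanged and Z rises by 1 — a neutron has become a proton (β⁻ decay).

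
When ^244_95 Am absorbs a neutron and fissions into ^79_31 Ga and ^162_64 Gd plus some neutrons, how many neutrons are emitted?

4

Conserve mass number: 245 = 79 + 162 + k, so k = 245 − 241 = 4.
Check atomic number: 95 = 31 + 64 + 0 = 95. ✓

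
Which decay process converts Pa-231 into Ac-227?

ΔA = 227 − 231 = -4; ΔZ = 89 − 91 = -2.
A drops by 4 and Z drops by 2 — the signature of alpha emission.

alpha decay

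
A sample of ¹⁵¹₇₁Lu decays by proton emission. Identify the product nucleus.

Proton emission: mass number changes by -1, atomic number by -1.
A: 151 − 1 = 150; Z: 71 − 1 = 70.
Z = 70 is ytterbium, so the daughter is ¹⁵⁰₇₀Yb.

Yb-150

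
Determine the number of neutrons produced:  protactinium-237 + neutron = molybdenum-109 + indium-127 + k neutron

2

Conserve mass number: 238 = 109 + 127 + k, so k = 238 − 236 = 2.
Check atomic number: 91 = 42 + 49 + 0 = 91. ✓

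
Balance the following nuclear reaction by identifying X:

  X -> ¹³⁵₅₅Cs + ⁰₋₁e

Xe-135

Conserve mass number: A = 135 + 0, so A = 135.
Conserve atomic number: Z = 55 − 1, so Z = 54.
Z = 54 is xenon, so the species is ¹³⁵₅₄Xe.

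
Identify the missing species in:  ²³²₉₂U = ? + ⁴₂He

Conserve mass number: 232 = A + 4, so A = 228.
Conserve atomic number: 92 = Z + 2, so Z = 90.
Z = 90 is thorium, so the species is ²²⁸₉₀Th.

Th-228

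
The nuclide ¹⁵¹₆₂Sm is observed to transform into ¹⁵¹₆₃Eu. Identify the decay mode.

ΔA = 151 − 151 = 0; ΔZ = 63 − 62 = +1.
A is unchanged and Z rises by 1 — a neutron has become a proton (β⁻ decay).

beta-minus decay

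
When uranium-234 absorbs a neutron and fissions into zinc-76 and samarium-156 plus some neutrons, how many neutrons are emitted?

Conserve mass number: 235 = 76 + 156 + k, so k = 235 − 232 = 3.
Check atomic number: 92 = 30 + 62 + 0 = 92. ✓

3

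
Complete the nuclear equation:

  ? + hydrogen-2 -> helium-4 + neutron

Conserve mass number: A + 2 = 4 + 1, so A = 3.
Conserve atomic number: Z + 1 = 2 + 0, so Z = 1.
A = 3 and Z = 1 is hydrogen-3 — a triton.

triton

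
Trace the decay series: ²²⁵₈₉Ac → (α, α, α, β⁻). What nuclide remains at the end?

Start: (A, Z) = (225, 89).
After α: (221, 87).
After α: (217, 85).
After α: (213, 83).
After β⁻: (213, 84).
Z = 84 is polonium.

Po-213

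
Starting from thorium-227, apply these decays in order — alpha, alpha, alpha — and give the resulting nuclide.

Po-215

Start: (A, Z) = (227, 90).
After α: (223, 88).
After α: (219, 86).
After α: (215, 84).
Z = 84 is polonium.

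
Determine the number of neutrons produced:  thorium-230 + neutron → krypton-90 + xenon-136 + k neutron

5

Conserve mass number: 231 = 90 + 136 + k, so k = 231 − 226 = 5.
Check atomic number: 90 = 36 + 54 + 0 = 90. ✓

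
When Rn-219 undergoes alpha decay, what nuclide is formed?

Alpha decay: mass number changes by -4, atomic number by -2.
A: 219 − 4 = 215; Z: 86 − 2 = 84.
Z = 84 is polonium, so the daughter is Po-215.

Po-215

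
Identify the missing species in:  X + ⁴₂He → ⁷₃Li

triton

Conserve mass number: A + 4 = 7, so A = 3.
Conserve atomic number: Z + 2 = 3, so Z = 1.
A = 3 and Z = 1 is ³₁H — a triton.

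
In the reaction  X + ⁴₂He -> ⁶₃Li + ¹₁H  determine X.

Conserve mass number: A + 4 = 6 + 1, so A = 3.
Conserve atomic number: Z + 2 = 3 + 1, so Z = 2.
Z = 2 is helium, so the species is ³₂He.

He-3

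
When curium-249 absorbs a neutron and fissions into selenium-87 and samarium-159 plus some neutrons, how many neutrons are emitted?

Conserve mass number: 250 = 87 + 159 + k, so k = 250 − 246 = 4.
Check atomic number: 96 = 34 + 62 + 0 = 96. ✓

4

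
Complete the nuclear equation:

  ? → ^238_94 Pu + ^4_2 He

Cm-242

Conserve mass number: A = 238 + 4, so A = 242.
Conserve atomic number: Z = 94 + 2, so Z = 96.
Z = 96 is curium, so the species is ^242_96 Cm.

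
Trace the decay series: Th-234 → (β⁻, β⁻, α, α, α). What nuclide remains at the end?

Rn-222

Start: (A, Z) = (234, 90).
After β⁻: (234, 91).
After β⁻: (234, 92).
After α: (230, 90).
After α: (226, 88).
After α: (222, 86).
Z = 86 is radon.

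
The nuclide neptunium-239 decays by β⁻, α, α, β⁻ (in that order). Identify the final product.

Pa-231

Start: (A, Z) = (239, 93).
After β⁻: (239, 94).
After α: (235, 92).
After α: (231, 90).
After β⁻: (231, 91).
Z = 91 is protactinium.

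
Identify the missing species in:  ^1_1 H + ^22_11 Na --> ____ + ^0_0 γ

Conserve mass number: 1 + 22 = A + 0, so A = 23.
Conserve atomic number: 1 + 11 = Z + 0, so Z = 12.
Z = 12 is magnesium, so the species is ^23_12 Mg.

Mg-23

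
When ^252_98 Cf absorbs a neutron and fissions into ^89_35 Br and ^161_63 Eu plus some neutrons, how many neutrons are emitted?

3

Conserve mass number: 253 = 89 + 161 + k, so k = 253 − 250 = 3.
Check atomic number: 98 = 35 + 63 + 0 = 98. ✓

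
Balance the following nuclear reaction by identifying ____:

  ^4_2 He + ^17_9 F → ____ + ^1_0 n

Na-20

Conserve mass number: 4 + 17 = A + 1, so A = 20.
Conserve atomic number: 2 + 9 = Z + 0, so Z = 11.
Z = 11 is sodium, so the species is ^20_11 Na.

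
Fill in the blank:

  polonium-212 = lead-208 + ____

alpha particle

Conserve mass number: 212 = 208 + A, so A = 4.
Conserve atomic number: 84 = 82 + Z, so Z = 2.
A = 4 and Z = 2 is helium-4 — an alpha particle.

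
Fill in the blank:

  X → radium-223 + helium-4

Th-227

Conserve mass number: A = 223 + 4, so A = 227.
Conserve atomic number: Z = 88 + 2, so Z = 90.
Z = 90 is thorium, so the species is thorium-227.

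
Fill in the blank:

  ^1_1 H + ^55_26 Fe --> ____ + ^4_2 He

Mn-52

Conserve mass number: 1 + 55 = A + 4, so A = 52.
Conserve atomic number: 1 + 26 = Z + 2, so Z = 25.
Z = 25 is manganese, so the species is ^52_25 Mn.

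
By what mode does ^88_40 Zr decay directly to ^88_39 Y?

ΔA = 88 − 88 = 0; ΔZ = 39 − 40 = -1.
A is unchanged and Z drops by 1 — a proton has become a neutron (β⁺ emission or electron capture).

beta-plus decay or electron capture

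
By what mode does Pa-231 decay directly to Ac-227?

alpha decay

ΔA = 227 − 231 = -4; ΔZ = 89 − 91 = -2.
A drops by 4 and Z drops by 2 — the signature of alpha emission.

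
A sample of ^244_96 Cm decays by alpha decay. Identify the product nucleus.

Alpha decay: mass number changes by -4, atomic number by -2.
A: 244 − 4 = 240; Z: 96 − 2 = 94.
Z = 94 is plutonium, so the daughter is ^240_94 Pu.

Pu-240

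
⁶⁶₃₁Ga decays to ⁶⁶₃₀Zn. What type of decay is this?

ΔA = 66 − 66 = 0; ΔZ = 30 − 31 = -1.
A is unchanged and Z drops by 1 — a proton has become a neutron (β⁺ emission or electron capture).

beta-plus decay or electron capture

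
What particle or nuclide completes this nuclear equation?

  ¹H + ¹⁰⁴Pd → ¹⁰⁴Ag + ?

Conserve mass number: 1 + 104 = 104 + A, so A = 1.
Conserve atomic number: 1 + 46 = 47 + Z, so Z = 0.
A = 1 and Z = 0 is ¹n — a neutron.

neutron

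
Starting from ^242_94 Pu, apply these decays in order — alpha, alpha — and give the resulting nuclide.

Th-234

Start: (A, Z) = (242, 94).
After α: (238, 92).
After α: (234, 90).
Z = 90 is thorium.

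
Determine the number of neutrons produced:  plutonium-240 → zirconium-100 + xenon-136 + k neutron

4

Conserve mass number: 240 = 100 + 136 + k, so k = 240 − 236 = 4.
Check atomic number: 94 = 40 + 54 + 0 = 94. ✓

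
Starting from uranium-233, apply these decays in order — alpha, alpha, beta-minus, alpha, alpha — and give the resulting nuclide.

Start: (A, Z) = (233, 92).
After α: (229, 90).
After α: (225, 88).
After β⁻: (225, 89).
After α: (221, 87).
After α: (217, 85).
Z = 85 is astatine.

At-217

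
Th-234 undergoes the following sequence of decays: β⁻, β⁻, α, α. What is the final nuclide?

Start: (A, Z) = (234, 90).
After β⁻: (234, 91).
After β⁻: (234, 92).
After α: (230, 90).
After α: (226, 88).
Z = 88 is radium.

Ra-226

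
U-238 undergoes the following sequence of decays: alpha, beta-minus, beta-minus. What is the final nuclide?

Start: (A, Z) = (238, 92).
After α: (234, 90).
After β⁻: (234, 91).
After β⁻: (234, 92).
Z = 92 is uranium.

U-234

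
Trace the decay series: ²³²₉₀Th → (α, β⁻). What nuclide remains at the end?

Start: (A, Z) = (232, 90).
After α: (228, 88).
After β⁻: (228, 89).
Z = 89 is actinium.

Ac-228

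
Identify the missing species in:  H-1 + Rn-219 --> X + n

Fr-219

Conserve mass number: 1 + 219 = A + 1, so A = 219.
Conserve atomic number: 1 + 86 = Z + 0, so Z = 87.
Z = 87 is francium, so the species is Fr-219.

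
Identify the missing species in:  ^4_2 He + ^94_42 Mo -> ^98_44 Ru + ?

Conserve mass number: 4 + 94 = 98 + A, so A = 0.
Conserve atomic number: 2 + 42 = 44 + Z, so Z = 0.
A = 0 and Z = 0 is ^0_0 γ — a gamma ray.

gamma ray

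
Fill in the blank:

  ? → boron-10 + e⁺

Conserve mass number: A = 10 + 0, so A = 10.
Conserve atomic number: Z = 5 + 1, so Z = 6.
Z = 6 is carbon, so the species is carbon-10.

C-10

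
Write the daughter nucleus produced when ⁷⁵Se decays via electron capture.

Electron capture: mass number changes by +0, atomic number by -1.
A: 75 = 75; Z: 34 − 1 = 33.
Z = 33 is arsenic, so the daughter is ⁷⁵As.

As-75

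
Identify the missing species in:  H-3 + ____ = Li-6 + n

alpha particle

Conserve mass number: 3 + A = 6 + 1, so A = 4.
Conserve atomic number: 1 + Z = 3 + 0, so Z = 2.
A = 4 and Z = 2 is He-4 — an alpha particle.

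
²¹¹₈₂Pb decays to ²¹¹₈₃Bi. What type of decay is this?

beta-minus decay

ΔA = 211 − 211 = 0; ΔZ = 83 − 82 = +1.
A is unchanged and Z rises by 1 — a neutron has become a proton (β⁻ decay).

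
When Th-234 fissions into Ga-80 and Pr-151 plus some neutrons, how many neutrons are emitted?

3

Conserve mass number: 234 = 80 + 151 + k, so k = 234 − 231 = 3.
Check atomic number: 90 = 31 + 59 + 0 = 90. ✓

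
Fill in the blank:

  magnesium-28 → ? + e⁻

Conserve mass number: 28 = A + 0, so A = 28.
Conserve atomic number: 12 = Z − 1, so Z = 13.
Z = 13 is aluminium, so the species is aluminium-28.

Al-28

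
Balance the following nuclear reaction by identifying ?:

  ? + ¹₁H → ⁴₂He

Conserve mass number: A + 1 = 4, so A = 3.
Conserve atomic number: Z + 1 = 2, so Z = 1.
A = 3 and Z = 1 is ³₁H — a triton.

triton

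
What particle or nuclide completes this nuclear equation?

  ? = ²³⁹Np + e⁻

Conserve mass number: A = 239 + 0, so A = 239.
Conserve atomic number: Z = 93 − 1, so Z = 92.
Z = 92 is uranium, so the species is ²³⁹U.

U-239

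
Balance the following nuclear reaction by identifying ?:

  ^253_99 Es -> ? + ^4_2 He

Bk-249

Conserve mass number: 253 = A + 4, so A = 249.
Conserve atomic number: 99 = Z + 2, so Z = 97.
Z = 97 is berkelium, so the species is ^249_97 Bk.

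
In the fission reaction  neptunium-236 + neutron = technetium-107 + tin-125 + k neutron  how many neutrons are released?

Conserve mass number: 237 = 107 + 125 + k, so k = 237 − 232 = 5.
Check atomic number: 93 = 43 + 50 + 0 = 93. ✓

5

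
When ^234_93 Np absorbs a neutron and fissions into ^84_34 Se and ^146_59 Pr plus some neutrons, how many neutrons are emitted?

Conserve mass number: 235 = 84 + 146 + k, so k = 235 − 230 = 5.
Check atomic number: 93 = 34 + 59 + 0 = 93. ✓

5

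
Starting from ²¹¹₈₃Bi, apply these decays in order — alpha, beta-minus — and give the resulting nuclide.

Pb-207

Start: (A, Z) = (211, 83).
After α: (207, 81).
After β⁻: (207, 82).
Z = 82 is lead.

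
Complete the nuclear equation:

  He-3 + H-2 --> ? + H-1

Conserve mass number: 3 + 2 = A + 1, so A = 4.
Conserve atomic number: 2 + 1 = Z + 1, so Z = 2.
A = 4 and Z = 2 is He-4 — an alpha particle.

He-4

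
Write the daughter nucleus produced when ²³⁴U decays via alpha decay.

Th-230

Alpha decay: mass number changes by -4, atomic number by -2.
A: 234 − 4 = 230; Z: 92 − 2 = 90.
Z = 90 is thorium, so the daughter is ²³⁰Th.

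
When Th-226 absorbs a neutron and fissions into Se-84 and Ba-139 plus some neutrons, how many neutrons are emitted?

Conserve mass number: 227 = 84 + 139 + k, so k = 227 − 223 = 4.
Check atomic number: 90 = 34 + 56 + 0 = 90. ✓

4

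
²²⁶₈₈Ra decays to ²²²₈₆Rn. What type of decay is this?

alpha decay

ΔA = 222 − 226 = -4; ΔZ = 86 − 88 = -2.
A drops by 4 and Z drops by 2 — the signature of alpha emission.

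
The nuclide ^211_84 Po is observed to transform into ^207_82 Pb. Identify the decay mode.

ΔA = 207 − 211 = -4; ΔZ = 82 − 84 = -2.
A drops by 4 and Z drops by 2 — the signature of alpha emission.

alpha decay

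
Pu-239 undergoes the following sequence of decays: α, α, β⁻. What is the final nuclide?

Start: (A, Z) = (239, 94).
After α: (235, 92).
After α: (231, 90).
After β⁻: (231, 91).
Z = 91 is protactinium.

Pa-231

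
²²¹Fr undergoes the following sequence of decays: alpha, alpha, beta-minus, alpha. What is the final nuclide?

Pb-209

Start: (A, Z) = (221, 87).
After α: (217, 85).
After α: (213, 83).
After β⁻: (213, 84).
After α: (209, 82).
Z = 82 is lead.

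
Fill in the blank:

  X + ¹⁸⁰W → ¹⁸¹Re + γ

Conserve mass number: A + 180 = 181 + 0, so A = 1.
Conserve atomic number: Z + 74 = 75 + 0, so Z = 1.
A = 1 and Z = 1 is ¹H — a proton.

proton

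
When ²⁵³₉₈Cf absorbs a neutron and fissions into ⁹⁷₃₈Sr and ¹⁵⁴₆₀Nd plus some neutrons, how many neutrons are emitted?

Conserve mass number: 254 = 97 + 154 + k, so k = 254 − 251 = 3.
Check atomic number: 98 = 38 + 60 + 0 = 98. ✓

3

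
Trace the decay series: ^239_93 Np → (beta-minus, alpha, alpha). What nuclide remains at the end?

Th-231

Start: (A, Z) = (239, 93).
After β⁻: (239, 94).
After α: (235, 92).
After α: (231, 90).
Z = 90 is thorium.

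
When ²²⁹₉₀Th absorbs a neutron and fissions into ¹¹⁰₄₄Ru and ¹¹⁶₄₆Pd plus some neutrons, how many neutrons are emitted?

Conserve mass number: 230 = 110 + 116 + k, so k = 230 − 226 = 4.
Check atomic number: 90 = 44 + 46 + 0 = 90. ✓

4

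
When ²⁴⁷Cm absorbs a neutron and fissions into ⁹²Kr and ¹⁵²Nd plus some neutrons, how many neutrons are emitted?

Conserve mass number: 248 = 92 + 152 + k, so k = 248 − 244 = 4.
Check atomic number: 96 = 36 + 60 + 0 = 96. ✓

4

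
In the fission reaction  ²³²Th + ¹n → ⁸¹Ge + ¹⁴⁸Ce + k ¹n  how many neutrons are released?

4

Conserve mass number: 233 = 81 + 148 + k, so k = 233 − 229 = 4.
Check atomic number: 90 = 32 + 58 + 0 = 90. ✓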